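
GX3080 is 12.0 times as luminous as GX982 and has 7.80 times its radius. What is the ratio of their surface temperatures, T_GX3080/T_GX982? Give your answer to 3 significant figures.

L ∝ R²T⁴ gives T ∝ (L/R²)^(1/4), so
T_GX3080/T_GX982 = (12.0 / 7.80²)^(1/4) = (0.1972)^(1/4) = 0.6664.

0.666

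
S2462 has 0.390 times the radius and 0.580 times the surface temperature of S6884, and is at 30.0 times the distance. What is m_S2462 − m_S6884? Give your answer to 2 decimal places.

11.80

L_S2462/L_S6884 = (0.390)²(0.580)⁴ = 0.01721.
F_S2462/F_S6884 = (L_S2462/L_S6884)/(d_S2462/d_S6884)² = 0.01721/900.0 = 1.912×10^-5.
m_S2462 − m_S6884 = −2.5 log₁₀(1.912×10^-5) = 11.80.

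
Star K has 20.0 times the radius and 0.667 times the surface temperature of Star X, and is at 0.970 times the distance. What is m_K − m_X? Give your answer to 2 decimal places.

-4.81

L_K/L_X = (20.0)²(0.667)⁴ = 79.17.
F_K/F_X = (L_K/L_X)/(d_K/d_X)² = 79.17/0.9409 = 84.14.
m_K − m_X = −2.5 log₁₀(84.14) = -4.81.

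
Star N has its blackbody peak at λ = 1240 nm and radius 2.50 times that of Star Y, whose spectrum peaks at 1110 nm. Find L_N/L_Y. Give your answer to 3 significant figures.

Wien's law gives T ∝ 1/λ_max, so T_N/T_Y = λ_Y/λ_N = 1110/1240 = 0.8952.
Then L ∝ R²T⁴ gives L_N/L_Y = (2.50)² × (0.8952)⁴ = 6.250 × 0.6421 = 4.013.

4.01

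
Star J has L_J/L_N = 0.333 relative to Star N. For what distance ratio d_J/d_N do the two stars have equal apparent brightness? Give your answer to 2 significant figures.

Equal flux requires L_J/d_J² = L_N/d_N², so d_J/d_N = √(L_J/L_N)
= √(0.333) = 0.5771.

0.58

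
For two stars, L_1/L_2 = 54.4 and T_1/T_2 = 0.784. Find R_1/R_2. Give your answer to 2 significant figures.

L ∝ R²T⁴ gives R ∝ √L / T², so
R_1/R_2 = √(54.4) / (0.784)² = 7.376 / 0.6147 = 12.00.

12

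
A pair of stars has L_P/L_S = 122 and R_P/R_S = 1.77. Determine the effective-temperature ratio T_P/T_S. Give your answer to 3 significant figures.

2.50

L ∝ R²T⁴ gives T ∝ (L/R²)^(1/4), so
T_P/T_S = (122 / 1.77²)^(1/4) = (38.94)^(1/4) = 2.498.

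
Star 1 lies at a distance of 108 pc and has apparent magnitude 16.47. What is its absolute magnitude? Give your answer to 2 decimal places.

11.30

M = m − 5 log₁₀(d/10 pc) = 16.47 − 5 log₁₀(108/10)
  = 16.47 − 5 × 1.033 = 16.47 − 5.17 = 11.30.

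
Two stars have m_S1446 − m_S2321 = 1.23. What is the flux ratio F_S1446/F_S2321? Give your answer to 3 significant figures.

0.322

F_S1446/F_S2321 = 10^(−(m_S1446 − m_S2321)/2.5) = 10^(-1.23/2.5) = 10^-0.492 = 0.3221.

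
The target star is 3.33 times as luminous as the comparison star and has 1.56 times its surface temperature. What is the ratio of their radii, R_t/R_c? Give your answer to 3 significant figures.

L ∝ R²T⁴ gives R ∝ √L / T², so
R_t/R_c = √(3.33) / (1.56)² = 1.825 / 2.434 = 0.7498.

0.750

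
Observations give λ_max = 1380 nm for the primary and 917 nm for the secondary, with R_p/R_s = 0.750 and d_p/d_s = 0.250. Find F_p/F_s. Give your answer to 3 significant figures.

Wien's law: T_p/T_s = λ_s/λ_p = 917/1380 = 0.6645.
L_p/L_s = (R_p/R_s)²(T_p/T_s)⁴ = (0.750)²(0.6645)⁴ = 0.1097.
F_p/F_s = (L_p/L_s)/(d_p/d_s)² = 0.1097/(0.250)² = 1.755.

1.75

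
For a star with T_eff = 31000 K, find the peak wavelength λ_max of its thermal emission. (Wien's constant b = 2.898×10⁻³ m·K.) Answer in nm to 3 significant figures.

λ_max = b/T = 2.898×10⁻³ / 31000 = 9.35×10^-8 m = 93.48 nm.

93.5 nm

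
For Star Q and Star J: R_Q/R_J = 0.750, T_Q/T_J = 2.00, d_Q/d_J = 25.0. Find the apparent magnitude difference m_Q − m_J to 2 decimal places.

4.60

L_Q/L_J = (0.750)²(2.00)⁴ = 9.000.
F_Q/F_J = (L_Q/L_J)/(d_Q/d_J)² = 9.000/625.0 = 0.01440.
m_Q − m_J = −2.5 log₁₀(0.01440) = 4.60.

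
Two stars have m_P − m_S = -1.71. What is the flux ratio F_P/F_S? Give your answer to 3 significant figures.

4.83

F_P/F_S = 10^(−(m_P − m_S)/2.5) = 10^(1.71/2.5) = 10^0.684 = 4.831.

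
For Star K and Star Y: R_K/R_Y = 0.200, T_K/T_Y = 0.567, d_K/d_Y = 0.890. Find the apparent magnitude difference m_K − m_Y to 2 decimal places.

5.71

L_K/L_Y = (0.200)²(0.567)⁴ = 0.004134.
F_K/F_Y = (L_K/L_Y)/(d_K/d_Y)² = 0.004134/0.7921 = 0.005219.
m_K − m_Y = −2.5 log₁₀(0.005219) = 5.71.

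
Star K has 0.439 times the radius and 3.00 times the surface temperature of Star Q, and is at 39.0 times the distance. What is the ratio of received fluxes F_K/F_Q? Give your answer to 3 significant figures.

L_K/L_Q = (R_K/R_Q)²(T_K/T_Q)⁴ = (0.439)² × (3.00)⁴ = 15.61.
F_K/F_Q = (L_K/L_Q)/(d_K/d_Q)² = 15.61 / (39.0)² = 0.01026.

0.0103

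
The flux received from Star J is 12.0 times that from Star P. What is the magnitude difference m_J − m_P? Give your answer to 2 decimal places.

m_J − m_P = −2.5 log₁₀(F_J/F_P) = −2.5 log₁₀(12.0) = −2.5 × (1.079) = -2.698.

-2.70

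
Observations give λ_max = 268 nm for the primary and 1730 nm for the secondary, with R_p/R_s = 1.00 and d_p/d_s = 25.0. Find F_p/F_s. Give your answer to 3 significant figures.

Wien's law: T_p/T_s = λ_s/λ_p = 1730/268 = 6.455.
L_p/L_s = (R_p/R_s)²(T_p/T_s)⁴ = (1.00)²(6.455)⁴ = 1736.
F_p/F_s = (L_p/L_s)/(d_p/d_s)² = 1736/(25.0)² = 2.778.

2.78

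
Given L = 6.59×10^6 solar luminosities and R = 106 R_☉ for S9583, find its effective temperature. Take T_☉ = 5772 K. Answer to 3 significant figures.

T/T_☉ = (L/L_☉)^(1/4) / (R/R_☉)^(1/2)
T = 5772 × (6.59×10^6)^(1/4) / √(106) = 5772 × 50.67 / 10.30 = 2.840×10^4 K.

2.84×10^4 K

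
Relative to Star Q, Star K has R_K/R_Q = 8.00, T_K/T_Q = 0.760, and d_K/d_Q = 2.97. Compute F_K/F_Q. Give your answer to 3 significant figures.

2.42

L_K/L_Q = (R_K/R_Q)²(T_K/T_Q)⁴ = (8.00)² × (0.760)⁴ = 21.35.
F_K/F_Q = (L_K/L_Q)/(d_K/d_Q)² = 21.35 / (2.97)² = 2.421.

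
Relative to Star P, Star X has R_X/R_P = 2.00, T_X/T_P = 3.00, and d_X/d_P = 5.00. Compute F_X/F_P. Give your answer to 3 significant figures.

L_X/L_P = (R_X/R_P)²(T_X/T_P)⁴ = (2.00)² × (3.00)⁴ = 324.0.
F_X/F_P = (L_X/L_P)/(d_X/d_P)² = 324.0 / (5.00)² = 12.96.

13.0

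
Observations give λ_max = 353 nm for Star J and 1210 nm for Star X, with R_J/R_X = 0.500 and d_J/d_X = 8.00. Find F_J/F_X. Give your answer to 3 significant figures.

Wien's law: T_J/T_X = λ_X/λ_J = 1210/353 = 3.428.
L_J/L_X = (R_J/R_X)²(T_J/T_X)⁴ = (0.500)²(3.428)⁴ = 34.51.
F_J/F_X = (L_J/L_X)/(d_J/d_X)² = 34.51/(8.00)² = 0.5393.

0.539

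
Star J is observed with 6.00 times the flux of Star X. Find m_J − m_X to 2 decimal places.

-1.95

m_J − m_X = −2.5 log₁₀(F_J/F_X) = −2.5 log₁₀(6.00) = −2.5 × (0.778) = -1.945.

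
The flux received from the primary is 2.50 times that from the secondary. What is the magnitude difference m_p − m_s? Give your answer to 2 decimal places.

-0.99

m_p − m_s = −2.5 log₁₀(F_p/F_s) = −2.5 log₁₀(2.50) = −2.5 × (0.398) = -0.995.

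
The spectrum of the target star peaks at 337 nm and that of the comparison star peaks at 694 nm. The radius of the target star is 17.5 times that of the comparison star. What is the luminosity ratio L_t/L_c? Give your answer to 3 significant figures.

Wien's law gives T ∝ 1/λ_max, so T_t/T_c = λ_c/λ_t = 694/337 = 2.059.
Then L ∝ R²T⁴ gives L_t/L_c = (17.5)² × (2.059)⁴ = 306.2 × 17.99 = 5508.

5.51×10^3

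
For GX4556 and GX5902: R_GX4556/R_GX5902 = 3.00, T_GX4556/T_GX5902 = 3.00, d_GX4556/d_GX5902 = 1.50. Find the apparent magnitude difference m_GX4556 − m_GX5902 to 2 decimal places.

-6.28

L_GX4556/L_GX5902 = (3.00)²(3.00)⁴ = 729.0.
F_GX4556/F_GX5902 = (L_GX4556/L_GX5902)/(d_GX4556/d_GX5902)² = 729.0/2.250 = 324.0.
m_GX4556 − m_GX5902 = −2.5 log₁₀(324.0) = -6.28.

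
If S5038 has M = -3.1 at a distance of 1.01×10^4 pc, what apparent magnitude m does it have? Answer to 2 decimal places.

m = M + 5 log₁₀(d/10 pc) = -3.1 + 5 log₁₀(1.01×10^4/10)
  = -3.1 + 5 × 3.004 = -3.1 + 15.02 = 11.92.

11.92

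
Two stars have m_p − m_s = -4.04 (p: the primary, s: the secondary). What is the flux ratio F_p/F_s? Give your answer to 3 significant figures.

F_p/F_s = 10^(−(m_p − m_s)/2.5) = 10^(4.04/2.5) = 10^1.616 = 41.30.

41.3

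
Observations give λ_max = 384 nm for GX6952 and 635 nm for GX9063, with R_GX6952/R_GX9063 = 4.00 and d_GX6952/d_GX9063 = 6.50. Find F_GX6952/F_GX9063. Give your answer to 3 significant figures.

2.83

Wien's law: T_GX6952/T_GX9063 = λ_GX9063/λ_GX6952 = 635/384 = 1.654.
L_GX6952/L_GX9063 = (R_GX6952/R_GX9063)²(T_GX6952/T_GX9063)⁴ = (4.00)²(1.654)⁴ = 119.6.
F_GX6952/F_GX9063 = (L_GX6952/L_GX9063)/(d_GX6952/d_GX9063)² = 119.6/(6.50)² = 2.832.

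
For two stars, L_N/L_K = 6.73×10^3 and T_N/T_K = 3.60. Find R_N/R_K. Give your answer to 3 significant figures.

6.33

L ∝ R²T⁴ gives R ∝ √L / T², so
R_N/R_K = √(6.73×10^3) / (3.60)² = 82.04 / 12.96 = 6.330.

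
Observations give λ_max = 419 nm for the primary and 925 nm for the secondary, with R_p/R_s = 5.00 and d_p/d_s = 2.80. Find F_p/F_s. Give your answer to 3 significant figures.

75.7

Wien's law: T_p/T_s = λ_s/λ_p = 925/419 = 2.208.
L_p/L_s = (R_p/R_s)²(T_p/T_s)⁴ = (5.00)²(2.208)⁴ = 593.8.
F_p/F_s = (L_p/L_s)/(d_p/d_s)² = 593.8/(2.80)² = 75.74.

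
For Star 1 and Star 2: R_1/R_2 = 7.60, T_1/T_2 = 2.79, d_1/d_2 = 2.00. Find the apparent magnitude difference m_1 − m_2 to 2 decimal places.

-7.35

L_1/L_2 = (7.60)²(2.79)⁴ = 3500.
F_1/F_2 = (L_1/L_2)/(d_1/d_2)² = 3500/4.000 = 875.0.
m_1 − m_2 = −2.5 log₁₀(875.0) = -7.35.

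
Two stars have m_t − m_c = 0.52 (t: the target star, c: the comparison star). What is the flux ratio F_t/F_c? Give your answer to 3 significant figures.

F_t/F_c = 10^(−(m_t − m_c)/2.5) = 10^(-0.52/2.5) = 10^-0.208 = 0.6194.

0.619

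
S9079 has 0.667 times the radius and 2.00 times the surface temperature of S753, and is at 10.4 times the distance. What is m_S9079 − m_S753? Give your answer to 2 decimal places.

L_S9079/L_S753 = (0.667)²(2.00)⁴ = 7.118.
F_S9079/F_S753 = (L_S9079/L_S753)/(d_S9079/d_S753)² = 7.118/108.2 = 0.06581.
m_S9079 − m_S753 = −2.5 log₁₀(0.06581) = 2.95.

2.95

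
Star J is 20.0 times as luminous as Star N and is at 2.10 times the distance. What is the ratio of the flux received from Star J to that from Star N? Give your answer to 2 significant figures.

F = L/(4πd²), so F_J/F_N = (L_J/L_N) / (d_J/d_N)²
= 20.0 / (2.10)² = 20.0 / 4.410 = 4.535.

4.5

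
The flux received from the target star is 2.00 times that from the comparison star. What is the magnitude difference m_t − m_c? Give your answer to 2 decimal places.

-0.75

m_t − m_c = −2.5 log₁₀(F_t/F_c) = −2.5 log₁₀(2.00) = −2.5 × (0.301) = -0.753.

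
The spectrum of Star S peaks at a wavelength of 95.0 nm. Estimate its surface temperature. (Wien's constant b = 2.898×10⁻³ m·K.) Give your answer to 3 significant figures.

T = b/λ_max = 2.898×10⁻³ / (95.0×10⁻⁹) = 3.051×10^4 K.

3.05×10^4 K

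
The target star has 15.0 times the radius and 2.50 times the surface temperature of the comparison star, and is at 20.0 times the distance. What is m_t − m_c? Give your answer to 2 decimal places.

-3.35

L_t/L_c = (15.0)²(2.50)⁴ = 8789.
F_t/F_c = (L_t/L_c)/(d_t/d_c)² = 8789/400.0 = 21.97.
m_t − m_c = −2.5 log₁₀(21.97) = -3.35.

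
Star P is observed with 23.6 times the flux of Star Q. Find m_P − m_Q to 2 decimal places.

m_P − m_Q = −2.5 log₁₀(F_P/F_Q) = −2.5 log₁₀(23.6) = −2.5 × (1.373) = -3.432.

-3.43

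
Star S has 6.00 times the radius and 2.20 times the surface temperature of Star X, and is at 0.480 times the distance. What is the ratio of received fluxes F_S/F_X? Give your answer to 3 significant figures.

3.66×10^3

L_S/L_X = (R_S/R_X)²(T_S/T_X)⁴ = (6.00)² × (2.20)⁴ = 843.3.
F_S/F_X = (L_S/L_X)/(d_S/d_X)² = 843.3 / (0.480)² = 3660.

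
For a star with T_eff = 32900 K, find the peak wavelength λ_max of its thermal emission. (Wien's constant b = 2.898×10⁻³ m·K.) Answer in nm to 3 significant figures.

88.1 nm

λ_max = b/T = 2.898×10⁻³ / 32900 = 8.81×10^-8 m = 88.09 nm.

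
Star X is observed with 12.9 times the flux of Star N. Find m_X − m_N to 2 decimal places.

m_X − m_N = −2.5 log₁₀(F_X/F_N) = −2.5 log₁₀(12.9) = −2.5 × (1.111) = -2.776.

-2.78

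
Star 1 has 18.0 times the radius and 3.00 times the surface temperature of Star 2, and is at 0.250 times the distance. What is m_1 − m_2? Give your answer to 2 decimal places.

L_1/L_2 = (18.0)²(3.00)⁴ = 2.624×10^4.
F_1/F_2 = (L_1/L_2)/(d_1/d_2)² = 2.624×10^4/0.06250 = 4.199×10^5.
m_1 − m_2 = −2.5 log₁₀(4.199×10^5) = -14.06.

-14.06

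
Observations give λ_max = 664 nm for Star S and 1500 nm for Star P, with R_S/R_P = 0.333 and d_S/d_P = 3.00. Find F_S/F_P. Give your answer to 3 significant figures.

0.321

Wien's law: T_S/T_P = λ_P/λ_S = 1500/664 = 2.259.
L_S/L_P = (R_S/R_P)²(T_S/T_P)⁴ = (0.333)²(2.259)⁴ = 2.888.
F_S/F_P = (L_S/L_P)/(d_S/d_P)² = 2.888/(3.00)² = 0.3209.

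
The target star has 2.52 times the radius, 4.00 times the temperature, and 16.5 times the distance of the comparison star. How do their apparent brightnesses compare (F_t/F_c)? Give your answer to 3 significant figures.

5.97

L_t/L_c = (R_t/R_c)²(T_t/T_c)⁴ = (2.52)² × (4.00)⁴ = 1626.
F_t/F_c = (L_t/L_c)/(d_t/d_c)² = 1626 / (16.5)² = 5.971.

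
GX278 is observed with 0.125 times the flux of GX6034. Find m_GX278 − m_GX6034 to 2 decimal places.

2.26

m_GX278 − m_GX6034 = −2.5 log₁₀(F_GX278/F_GX6034) = −2.5 log₁₀(0.125) = −2.5 × (-0.903) = 2.258.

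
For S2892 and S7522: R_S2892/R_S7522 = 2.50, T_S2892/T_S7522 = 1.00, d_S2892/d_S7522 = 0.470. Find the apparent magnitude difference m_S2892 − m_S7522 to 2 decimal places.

-3.63

L_S2892/L_S7522 = (2.50)²(1.00)⁴ = 6.250.
F_S2892/F_S7522 = (L_S2892/L_S7522)/(d_S2892/d_S7522)² = 6.250/0.2209 = 28.29.
m_S2892 − m_S7522 = −2.5 log₁₀(28.29) = -3.63.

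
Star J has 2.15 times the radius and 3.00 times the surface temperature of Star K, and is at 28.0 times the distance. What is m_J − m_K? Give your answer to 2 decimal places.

L_J/L_K = (2.15)²(3.00)⁴ = 374.4.
F_J/F_K = (L_J/L_K)/(d_J/d_K)² = 374.4/784.0 = 0.4776.
m_J − m_K = −2.5 log₁₀(0.4776) = 0.80.

0.80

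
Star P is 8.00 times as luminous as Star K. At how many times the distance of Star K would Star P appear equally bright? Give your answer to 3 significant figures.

Equal flux requires L_P/d_P² = L_K/d_K², so d_P/d_K = √(L_P/L_K)
= √(8.00) = 2.828.

2.83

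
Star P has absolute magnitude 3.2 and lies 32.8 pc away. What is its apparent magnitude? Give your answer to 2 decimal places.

m = M + 5 log₁₀(d/10 pc) = 3.2 + 5 log₁₀(32.8/10)
  = 3.2 + 5 × 0.516 = 3.2 + 2.58 = 5.78.

5.78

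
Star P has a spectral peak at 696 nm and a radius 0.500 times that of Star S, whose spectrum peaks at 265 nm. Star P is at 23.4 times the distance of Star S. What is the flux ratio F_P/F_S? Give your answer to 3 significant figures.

Wien's law: T_P/T_S = λ_S/λ_P = 265/696 = 0.3807.
L_P/L_S = (R_P/R_S)²(T_P/T_S)⁴ = (0.500)²(0.3807)⁴ = 0.005254.
F_P/F_S = (L_P/L_S)/(d_P/d_S)² = 0.005254/(23.4)² = 9.595×10^-6.

9.60×10^-6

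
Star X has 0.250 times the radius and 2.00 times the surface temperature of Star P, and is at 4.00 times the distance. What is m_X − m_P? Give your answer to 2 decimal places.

3.01

L_X/L_P = (0.250)²(2.00)⁴ = 1.000.
F_X/F_P = (L_X/L_P)/(d_X/d_P)² = 1.000/16.00 = 0.06250.
m_X − m_P = −2.5 log₁₀(0.06250) = 3.01.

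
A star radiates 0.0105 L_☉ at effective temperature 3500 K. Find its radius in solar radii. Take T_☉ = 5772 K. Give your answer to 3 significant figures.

0.279 solar radii

R/R_☉ = √(L/L_☉) / (T/T_☉)² = √(0.0105) / (0.6064)²
       = 0.1025 / 0.3677 = 0.2787.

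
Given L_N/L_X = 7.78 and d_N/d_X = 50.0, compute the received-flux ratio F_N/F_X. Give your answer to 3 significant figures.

0.00311

F = L/(4πd²), so F_N/F_X = (L_N/L_X) / (d_N/d_X)²
= 7.78 / (50.0)² = 7.78 / 2500 = 0.003112.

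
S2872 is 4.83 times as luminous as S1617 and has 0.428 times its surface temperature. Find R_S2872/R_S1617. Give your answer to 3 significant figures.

12.0

L ∝ R²T⁴ gives R ∝ √L / T², so
R_S2872/R_S1617 = √(4.83) / (0.428)² = 2.198 / 0.1832 = 12.00.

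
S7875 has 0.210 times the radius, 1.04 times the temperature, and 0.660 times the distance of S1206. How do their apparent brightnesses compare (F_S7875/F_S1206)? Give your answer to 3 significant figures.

0.118

L_S7875/L_S1206 = (R_S7875/R_S1206)²(T_S7875/T_S1206)⁴ = (0.210)² × (1.04)⁴ = 0.05159.
F_S7875/F_S1206 = (L_S7875/L_S1206)/(d_S7875/d_S1206)² = 0.05159 / (0.660)² = 0.1184.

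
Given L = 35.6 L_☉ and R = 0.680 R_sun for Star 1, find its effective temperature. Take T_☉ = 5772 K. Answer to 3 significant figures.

T/T_☉ = (L/L_☉)^(1/4) / (R/R_☉)^(1/2)
T = 5772 × (35.6)^(1/4) / √(0.680) = 5772 × 2.443 / 0.8246 = 1.710×10^4 K.

1.71×10^4 K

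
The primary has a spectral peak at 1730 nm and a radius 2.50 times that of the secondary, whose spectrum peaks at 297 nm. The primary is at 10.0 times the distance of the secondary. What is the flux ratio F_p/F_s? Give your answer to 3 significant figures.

5.43×10^-5

Wien's law: T_p/T_s = λ_s/λ_p = 297/1730 = 0.1717.
L_p/L_s = (R_p/R_s)²(T_p/T_s)⁴ = (2.50)²(0.1717)⁴ = 0.005429.
F_p/F_s = (L_p/L_s)/(d_p/d_s)² = 0.005429/(10.0)² = 5.429×10^-5.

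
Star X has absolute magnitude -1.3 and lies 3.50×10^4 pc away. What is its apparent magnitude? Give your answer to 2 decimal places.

m = M + 5 log₁₀(d/10 pc) = -1.3 + 5 log₁₀(3.50×10^4/10)
  = -1.3 + 5 × 3.544 = -1.3 + 17.72 = 16.42.

16.42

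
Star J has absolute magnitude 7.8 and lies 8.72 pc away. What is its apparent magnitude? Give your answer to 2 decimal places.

7.50

m = M + 5 log₁₀(d/10 pc) = 7.8 + 5 log₁₀(8.72/10)
  = 7.8 + 5 × -0.059 = 7.8 + -0.30 = 7.50.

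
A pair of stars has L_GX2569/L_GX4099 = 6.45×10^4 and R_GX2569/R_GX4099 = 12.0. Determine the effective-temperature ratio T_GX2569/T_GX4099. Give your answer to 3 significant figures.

4.60

L ∝ R²T⁴ gives T ∝ (L/R²)^(1/4), so
T_GX2569/T_GX4099 = (6.45×10^4 / 12.0²)^(1/4) = (447.9)^(1/4) = 4.600.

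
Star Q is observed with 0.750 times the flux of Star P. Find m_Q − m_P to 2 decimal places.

m_Q − m_P = −2.5 log₁₀(F_Q/F_P) = −2.5 log₁₀(0.750) = −2.5 × (-0.125) = 0.312.

0.31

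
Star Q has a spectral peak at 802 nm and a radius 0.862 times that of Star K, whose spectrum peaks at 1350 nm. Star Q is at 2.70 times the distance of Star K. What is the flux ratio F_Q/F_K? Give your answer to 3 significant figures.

0.818

Wien's law: T_Q/T_K = λ_K/λ_Q = 1350/802 = 1.683.
L_Q/L_K = (R_Q/R_K)²(T_Q/T_K)⁴ = (0.862)²(1.683)⁴ = 5.966.
F_Q/F_K = (L_Q/L_K)/(d_Q/d_K)² = 5.966/(2.70)² = 0.8183.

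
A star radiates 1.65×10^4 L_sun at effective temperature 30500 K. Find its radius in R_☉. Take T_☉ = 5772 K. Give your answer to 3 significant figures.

R/R_☉ = √(L/L_☉) / (T/T_☉)² = √(1.65×10^4) / (5.284)²
       = 128.5 / 27.92 = 4.600.

4.60 R_☉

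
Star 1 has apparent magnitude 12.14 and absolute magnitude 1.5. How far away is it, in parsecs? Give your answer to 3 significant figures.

m − M = 5 log₁₀(d/10 pc)
12.14 − (1.5) = 10.64 = 5 log₁₀(d/10)
d = 10 × 10^(10.64/5) = 10 × 10^2.128 = 1343 pc.

1.34×10^3 pc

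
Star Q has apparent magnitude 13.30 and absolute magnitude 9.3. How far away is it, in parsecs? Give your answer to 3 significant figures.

63.1 pc

m − M = 5 log₁₀(d/10 pc)
13.30 − (9.3) = 4.00 = 5 log₁₀(d/10)
d = 10 × 10^(4.00/5) = 10 × 10^0.800 = 63.10 pc.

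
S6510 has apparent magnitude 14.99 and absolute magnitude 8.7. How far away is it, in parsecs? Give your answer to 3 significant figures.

181 pc

m − M = 5 log₁₀(d/10 pc)
14.99 − (8.7) = 6.29 = 5 log₁₀(d/10)
d = 10 × 10^(6.29/5) = 10 × 10^1.258 = 181.1 pc.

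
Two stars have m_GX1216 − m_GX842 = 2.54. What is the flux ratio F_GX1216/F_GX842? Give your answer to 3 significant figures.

F_GX1216/F_GX842 = 10^(−(m_GX1216 − m_GX842)/2.5) = 10^(-2.54/2.5) = 10^-1.016 = 0.09638.

0.0964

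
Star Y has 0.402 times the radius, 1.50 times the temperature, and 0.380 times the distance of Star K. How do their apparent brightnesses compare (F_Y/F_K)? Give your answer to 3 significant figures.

L_Y/L_K = (R_Y/R_K)²(T_Y/T_K)⁴ = (0.402)² × (1.50)⁴ = 0.8181.
F_Y/F_K = (L_Y/L_K)/(d_Y/d_K)² = 0.8181 / (0.380)² = 5.666.

5.67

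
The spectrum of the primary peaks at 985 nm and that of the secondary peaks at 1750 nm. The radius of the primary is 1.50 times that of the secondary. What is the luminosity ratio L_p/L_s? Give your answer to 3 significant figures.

Wien's law gives T ∝ 1/λ_max, so T_p/T_s = λ_s/λ_p = 1750/985 = 1.777.
Then L ∝ R²T⁴ gives L_p/L_s = (1.50)² × (1.777)⁴ = 2.250 × 9.963 = 22.42.

22.4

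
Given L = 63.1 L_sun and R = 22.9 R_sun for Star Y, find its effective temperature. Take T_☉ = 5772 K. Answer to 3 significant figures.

3.40×10^3 K

T/T_☉ = (L/L_☉)^(1/4) / (R/R_☉)^(1/2)
T = 5772 × (63.1)^(1/4) / √(22.9) = 5772 × 2.818 / 4.785 = 3400 K.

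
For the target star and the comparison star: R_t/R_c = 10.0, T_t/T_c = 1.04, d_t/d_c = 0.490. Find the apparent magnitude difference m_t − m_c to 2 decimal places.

L_t/L_c = (10.0)²(1.04)⁴ = 117.0.
F_t/F_c = (L_t/L_c)/(d_t/d_c)² = 117.0/0.2401 = 487.2.
m_t − m_c = −2.5 log₁₀(487.2) = -6.72.

-6.72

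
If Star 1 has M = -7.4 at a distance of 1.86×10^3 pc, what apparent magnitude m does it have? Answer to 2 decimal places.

3.95

m = M + 5 log₁₀(d/10 pc) = -7.4 + 5 log₁₀(1.86×10^3/10)
  = -7.4 + 5 × 2.270 = -7.4 + 11.35 = 3.95.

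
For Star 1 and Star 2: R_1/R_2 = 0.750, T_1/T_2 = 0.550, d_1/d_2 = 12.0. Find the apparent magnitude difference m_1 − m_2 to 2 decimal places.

8.62

L_1/L_2 = (0.750)²(0.550)⁴ = 0.05147.
F_1/F_2 = (L_1/L_2)/(d_1/d_2)² = 0.05147/144.0 = 3.574×10^-4.
m_1 − m_2 = −2.5 log₁₀(3.574×10^-4) = 8.62.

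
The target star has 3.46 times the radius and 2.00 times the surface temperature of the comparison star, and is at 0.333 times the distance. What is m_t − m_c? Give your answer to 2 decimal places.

-8.09

L_t/L_c = (3.46)²(2.00)⁴ = 191.5.
F_t/F_c = (L_t/L_c)/(d_t/d_c)² = 191.5/0.1109 = 1727.
m_t − m_c = −2.5 log₁₀(1727) = -8.09.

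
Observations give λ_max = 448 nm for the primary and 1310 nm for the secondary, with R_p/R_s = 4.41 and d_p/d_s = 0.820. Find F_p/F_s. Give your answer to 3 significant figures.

2.11×10^3

Wien's law: T_p/T_s = λ_s/λ_p = 1310/448 = 2.924.
L_p/L_s = (R_p/R_s)²(T_p/T_s)⁴ = (4.41)²(2.924)⁴ = 1422.
F_p/F_s = (L_p/L_s)/(d_p/d_s)² = 1422/(0.820)² = 2115.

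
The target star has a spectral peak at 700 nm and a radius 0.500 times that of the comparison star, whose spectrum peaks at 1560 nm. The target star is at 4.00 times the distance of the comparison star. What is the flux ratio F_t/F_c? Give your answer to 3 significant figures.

0.385

Wien's law: T_t/T_c = λ_c/λ_t = 1560/700 = 2.229.
L_t/L_c = (R_t/R_c)²(T_t/T_c)⁴ = (0.500)²(2.229)⁴ = 6.167.
F_t/F_c = (L_t/L_c)/(d_t/d_c)² = 6.167/(4.00)² = 0.3854.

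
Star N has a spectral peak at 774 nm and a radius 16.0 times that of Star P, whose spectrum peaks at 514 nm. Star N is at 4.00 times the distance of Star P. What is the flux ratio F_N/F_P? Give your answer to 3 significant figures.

Wien's law: T_N/T_P = λ_P/λ_N = 514/774 = 0.6641.
L_N/L_P = (R_N/R_P)²(T_N/T_P)⁴ = (16.0)²(0.6641)⁴ = 49.79.
F_N/F_P = (L_N/L_P)/(d_N/d_P)² = 49.79/(4.00)² = 3.112.

3.11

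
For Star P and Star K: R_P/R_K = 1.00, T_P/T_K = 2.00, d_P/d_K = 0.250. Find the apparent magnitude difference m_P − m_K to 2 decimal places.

-6.02

L_P/L_K = (1.00)²(2.00)⁴ = 16.00.
F_P/F_K = (L_P/L_K)/(d_P/d_K)² = 16.00/0.06250 = 256.0.
m_P − m_K = −2.5 log₁₀(256.0) = -6.02.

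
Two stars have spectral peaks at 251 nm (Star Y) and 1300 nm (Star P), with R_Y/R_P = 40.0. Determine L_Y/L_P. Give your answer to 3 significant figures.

Wien's law gives T ∝ 1/λ_max, so T_Y/T_P = λ_P/λ_Y = 1300/251 = 5.179.
Then L ∝ R²T⁴ gives L_Y/L_P = (40.0)² × (5.179)⁴ = 1600 × 719.6 = 1.151×10^6.

1.15×10^6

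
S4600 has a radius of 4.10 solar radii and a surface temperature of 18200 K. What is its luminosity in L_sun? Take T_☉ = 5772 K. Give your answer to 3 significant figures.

1.66×10^3 L_sun

L/L_☉ = (R/R_☉)² (T/T_☉)⁴ = (4.10)² × (18200/5772)⁴
       = 16.81 × (3.153)⁴ = 16.81 × 98.85 = 1662.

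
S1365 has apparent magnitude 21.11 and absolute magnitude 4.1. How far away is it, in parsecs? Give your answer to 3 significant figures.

2.52×10^4 pc

m − M = 5 log₁₀(d/10 pc)
21.11 − (4.1) = 17.01 = 5 log₁₀(d/10)
d = 10 × 10^(17.01/5) = 10 × 10^3.402 = 2.523×10^4 pc.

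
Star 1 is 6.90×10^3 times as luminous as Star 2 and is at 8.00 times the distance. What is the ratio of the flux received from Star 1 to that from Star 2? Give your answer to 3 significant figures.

108

F = L/(4πd²), so F_1/F_2 = (L_1/L_2) / (d_1/d_2)²
= 6.90×10^3 / (8.00)² = 6.90×10^3 / 64.00 = 107.8.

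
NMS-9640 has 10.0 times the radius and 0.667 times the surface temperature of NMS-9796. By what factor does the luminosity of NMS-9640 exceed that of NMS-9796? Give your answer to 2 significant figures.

From the Stefan–Boltzmann law, L ∝ R²T⁴, so
L_NMS-9640/L_NMS-9796 = (R_NMS-9640/R_NMS-9796)² (T_NMS-9640/T_NMS-9796)⁴ = (10.0)² × (0.667)⁴ = 100.0 × 0.1979 = 19.79.

20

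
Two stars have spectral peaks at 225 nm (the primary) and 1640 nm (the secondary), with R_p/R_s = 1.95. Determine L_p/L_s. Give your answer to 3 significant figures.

Wien's law gives T ∝ 1/λ_max, so T_p/T_s = λ_s/λ_p = 1640/225 = 7.289.
Then L ∝ R²T⁴ gives L_p/L_s = (1.95)² × (7.289)⁴ = 3.802 × 2823 = 1.073×10^4.

1.07×10^4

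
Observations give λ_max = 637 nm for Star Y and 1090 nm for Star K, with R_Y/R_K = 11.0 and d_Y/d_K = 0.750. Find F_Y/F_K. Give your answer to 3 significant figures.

Wien's law: T_Y/T_K = λ_K/λ_Y = 1090/637 = 1.711.
L_Y/L_K = (R_Y/R_K)²(T_Y/T_K)⁴ = (11.0)²(1.711)⁴ = 1037.
F_Y/F_K = (L_Y/L_K)/(d_Y/d_K)² = 1037/(0.750)² = 1844.

1.84×10^3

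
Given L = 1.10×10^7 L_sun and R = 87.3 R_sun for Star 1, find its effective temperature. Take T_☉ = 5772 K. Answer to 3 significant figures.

T/T_☉ = (L/L_☉)^(1/4) / (R/R_☉)^(1/2)
T = 5772 × (1.10×10^7)^(1/4) / √(87.3) = 5772 × 57.59 / 9.343 = 3.558×10^4 K.

3.56×10^4 K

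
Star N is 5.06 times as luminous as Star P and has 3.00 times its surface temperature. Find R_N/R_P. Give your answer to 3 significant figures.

0.250

L ∝ R²T⁴ gives R ∝ √L / T², so
R_N/R_P = √(5.06) / (3.00)² = 2.249 / 9.000 = 0.2499.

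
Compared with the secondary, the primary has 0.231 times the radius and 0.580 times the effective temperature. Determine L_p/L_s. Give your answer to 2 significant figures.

From the Stefan–Boltzmann law, L ∝ R²T⁴, so
L_p/L_s = (R_p/R_s)² (T_p/T_s)⁴ = (0.231)² × (0.580)⁴ = 0.05336 × 0.1132 = 0.006039.

0.0060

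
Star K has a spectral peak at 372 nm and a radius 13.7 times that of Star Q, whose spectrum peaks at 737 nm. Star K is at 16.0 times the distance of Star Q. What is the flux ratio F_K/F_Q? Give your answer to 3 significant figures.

11.3

Wien's law: T_K/T_Q = λ_Q/λ_K = 737/372 = 1.981.
L_K/L_Q = (R_K/R_Q)²(T_K/T_Q)⁴ = (13.7)²(1.981)⁴ = 2892.
F_K/F_Q = (L_K/L_Q)/(d_K/d_Q)² = 2892/(16.0)² = 11.30.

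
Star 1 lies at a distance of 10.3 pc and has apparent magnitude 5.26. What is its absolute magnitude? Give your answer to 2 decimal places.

5.20

M = m − 5 log₁₀(d/10 pc) = 5.26 − 5 log₁₀(10.3/10)
  = 5.26 − 5 × 0.013 = 5.26 − 0.06 = 5.20.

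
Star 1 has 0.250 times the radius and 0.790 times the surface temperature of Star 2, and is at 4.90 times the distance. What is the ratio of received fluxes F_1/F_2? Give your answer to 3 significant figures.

0.00101

L_1/L_2 = (R_1/R_2)²(T_1/T_2)⁴ = (0.250)² × (0.790)⁴ = 0.02434.
F_1/F_2 = (L_1/L_2)/(d_1/d_2)² = 0.02434 / (4.90)² = 0.001014.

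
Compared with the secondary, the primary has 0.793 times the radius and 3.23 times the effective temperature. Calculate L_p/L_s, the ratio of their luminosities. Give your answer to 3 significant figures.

From the Stefan–Boltzmann law, L ∝ R²T⁴, so
L_p/L_s = (R_p/R_s)² (T_p/T_s)⁴ = (0.793)² × (3.23)⁴ = 0.6288 × 108.8 = 68.45.

68.4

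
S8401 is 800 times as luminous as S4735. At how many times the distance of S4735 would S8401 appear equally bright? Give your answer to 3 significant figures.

28.3

Equal flux requires L_S8401/d_S8401² = L_S4735/d_S4735², so d_S8401/d_S4735 = √(L_S8401/L_S4735)
= √(800) = 28.28.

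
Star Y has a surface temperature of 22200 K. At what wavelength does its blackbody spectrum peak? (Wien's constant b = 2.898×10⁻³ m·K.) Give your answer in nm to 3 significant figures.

131 nm

λ_max = b/T = 2.898×10⁻³ / 22200 = 1.31×10^-7 m = 130.5 nm.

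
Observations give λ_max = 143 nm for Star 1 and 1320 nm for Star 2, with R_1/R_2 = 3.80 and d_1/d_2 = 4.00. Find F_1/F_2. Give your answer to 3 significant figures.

6.55×10^3

Wien's law: T_1/T_2 = λ_2/λ_1 = 1320/143 = 9.231.
L_1/L_2 = (R_1/R_2)²(T_1/T_2)⁴ = (3.80)²(9.231)⁴ = 1.048×10^5.
F_1/F_2 = (L_1/L_2)/(d_1/d_2)² = 1.048×10^5/(4.00)² = 6552.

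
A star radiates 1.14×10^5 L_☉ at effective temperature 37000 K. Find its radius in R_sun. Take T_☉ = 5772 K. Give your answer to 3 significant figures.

8.22 R_sun

R/R_☉ = √(L/L_☉) / (T/T_☉)² = √(1.14×10^5) / (6.410)²
       = 337.6 / 41.09 = 8.217.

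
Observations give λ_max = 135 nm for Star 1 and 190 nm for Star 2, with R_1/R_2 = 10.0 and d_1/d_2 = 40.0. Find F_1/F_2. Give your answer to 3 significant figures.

0.245

Wien's law: T_1/T_2 = λ_2/λ_1 = 190/135 = 1.407.
L_1/L_2 = (R_1/R_2)²(T_1/T_2)⁴ = (10.0)²(1.407)⁴ = 392.4.
F_1/F_2 = (L_1/L_2)/(d_1/d_2)² = 392.4/(40.0)² = 0.2452.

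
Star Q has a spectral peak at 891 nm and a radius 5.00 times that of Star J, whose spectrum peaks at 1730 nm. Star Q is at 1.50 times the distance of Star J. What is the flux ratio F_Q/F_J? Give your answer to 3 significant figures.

158

Wien's law: T_Q/T_J = λ_J/λ_Q = 1730/891 = 1.942.
L_Q/L_J = (R_Q/R_J)²(T_Q/T_J)⁴ = (5.00)²(1.942)⁴ = 355.3.
F_Q/F_J = (L_Q/L_J)/(d_Q/d_J)² = 355.3/(1.50)² = 157.9.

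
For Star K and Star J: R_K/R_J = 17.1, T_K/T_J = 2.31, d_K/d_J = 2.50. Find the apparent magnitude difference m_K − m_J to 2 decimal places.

-7.81

L_K/L_J = (17.1)²(2.31)⁴ = 8326.
F_K/F_J = (L_K/L_J)/(d_K/d_J)² = 8326/6.250 = 1332.
m_K − m_J = −2.5 log₁₀(1332) = -7.81.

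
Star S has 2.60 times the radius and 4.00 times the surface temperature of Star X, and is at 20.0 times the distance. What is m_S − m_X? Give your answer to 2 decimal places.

-1.59

L_S/L_X = (2.60)²(4.00)⁴ = 1731.
F_S/F_X = (L_S/L_X)/(d_S/d_X)² = 1731/400.0 = 4.326.
m_S − m_X = −2.5 log₁₀(4.326) = -1.59.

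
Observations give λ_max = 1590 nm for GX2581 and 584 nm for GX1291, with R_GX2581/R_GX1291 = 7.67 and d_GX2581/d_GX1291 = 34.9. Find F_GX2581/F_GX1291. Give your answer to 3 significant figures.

8.79×10^-4

Wien's law: T_GX2581/T_GX1291 = λ_GX1291/λ_GX2581 = 584/1590 = 0.3673.
L_GX2581/L_GX1291 = (R_GX2581/R_GX1291)²(T_GX2581/T_GX1291)⁴ = (7.67)²(0.3673)⁴ = 1.071.
F_GX2581/F_GX1291 = (L_GX2581/L_GX1291)/(d_GX2581/d_GX1291)² = 1.071/(34.9)² = 8.790×10^-4.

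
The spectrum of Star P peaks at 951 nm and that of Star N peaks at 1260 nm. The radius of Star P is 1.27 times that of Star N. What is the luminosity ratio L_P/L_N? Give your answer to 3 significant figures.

4.97

Wien's law gives T ∝ 1/λ_max, so T_P/T_N = λ_N/λ_P = 1260/951 = 1.325.
Then L ∝ R²T⁴ gives L_P/L_N = (1.27)² × (1.325)⁴ = 1.613 × 3.081 = 4.970.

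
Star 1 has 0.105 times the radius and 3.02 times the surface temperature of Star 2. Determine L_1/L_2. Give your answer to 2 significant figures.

0.92

From the Stefan–Boltzmann law, L ∝ R²T⁴, so
L_1/L_2 = (R_1/R_2)² (T_1/T_2)⁴ = (0.105)² × (3.02)⁴ = 0.01102 × 83.18 = 0.9171.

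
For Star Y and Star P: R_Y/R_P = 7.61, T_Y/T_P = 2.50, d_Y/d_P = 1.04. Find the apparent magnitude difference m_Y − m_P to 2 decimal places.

-8.30

L_Y/L_P = (7.61)²(2.50)⁴ = 2262.
F_Y/F_P = (L_Y/L_P)/(d_Y/d_P)² = 2262/1.082 = 2092.
m_Y − m_P = −2.5 log₁₀(2092) = -8.30.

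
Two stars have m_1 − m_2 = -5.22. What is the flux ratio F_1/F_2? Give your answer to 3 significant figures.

122

F_1/F_2 = 10^(−(m_1 − m_2)/2.5) = 10^(5.22/2.5) = 10^2.088 = 122.5.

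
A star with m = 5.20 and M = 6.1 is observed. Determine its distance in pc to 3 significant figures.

6.61 pc

m − M = 5 log₁₀(d/10 pc)
5.20 − (6.1) = -0.90 = 5 log₁₀(d/10)
d = 10 × 10^(-0.90/5) = 10 × 10^-0.180 = 6.607 pc.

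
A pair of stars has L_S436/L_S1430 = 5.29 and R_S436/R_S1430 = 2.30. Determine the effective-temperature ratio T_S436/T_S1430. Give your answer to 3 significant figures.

1.00

L ∝ R²T⁴ gives T ∝ (L/R²)^(1/4), so
T_S436/T_S1430 = (5.29 / 2.30²)^(1/4) = (1.000)^(1/4) = 1.000.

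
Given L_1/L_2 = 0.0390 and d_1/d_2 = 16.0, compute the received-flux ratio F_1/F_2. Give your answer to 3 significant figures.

F = L/(4πd²), so F_1/F_2 = (L_1/L_2) / (d_1/d_2)²
= 0.0390 / (16.0)² = 0.0390 / 256.0 = 1.523×10^-4.

1.52×10^-4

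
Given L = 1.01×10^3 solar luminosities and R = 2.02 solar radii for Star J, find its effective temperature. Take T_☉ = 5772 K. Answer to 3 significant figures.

2.29×10^4 K

T/T_☉ = (L/L_☉)^(1/4) / (R/R_☉)^(1/2)
T = 5772 × (1.01×10^3)^(1/4) / √(2.02) = 5772 × 5.637 / 1.421 = 2.289×10^4 K.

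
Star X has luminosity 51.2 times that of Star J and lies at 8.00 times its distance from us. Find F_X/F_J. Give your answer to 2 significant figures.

F = L/(4πd²), so F_X/F_J = (L_X/L_J) / (d_X/d_J)²
= 51.2 / (8.00)² = 51.2 / 64.00 = 0.8000.

0.80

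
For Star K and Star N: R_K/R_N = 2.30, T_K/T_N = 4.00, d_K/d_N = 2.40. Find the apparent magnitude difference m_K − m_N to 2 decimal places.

-5.93

L_K/L_N = (2.30)²(4.00)⁴ = 1354.
F_K/F_N = (L_K/L_N)/(d_K/d_N)² = 1354/5.760 = 235.1.
m_K − m_N = −2.5 log₁₀(235.1) = -5.93.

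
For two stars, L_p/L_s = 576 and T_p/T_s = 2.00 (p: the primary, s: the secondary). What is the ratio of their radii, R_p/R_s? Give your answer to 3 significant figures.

6.00

L ∝ R²T⁴ gives R ∝ √L / T², so
R_p/R_s = √(576) / (2.00)² = 24.00 / 4.000 = 6.000.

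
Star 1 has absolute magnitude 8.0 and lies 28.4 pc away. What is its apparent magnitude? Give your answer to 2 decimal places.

10.27

m = M + 5 log₁₀(d/10 pc) = 8.0 + 5 log₁₀(28.4/10)
  = 8.0 + 5 × 0.453 = 8.0 + 2.27 = 10.27.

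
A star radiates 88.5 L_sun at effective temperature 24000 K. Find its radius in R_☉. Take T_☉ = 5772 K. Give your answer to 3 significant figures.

R/R_☉ = √(L/L_☉) / (T/T_☉)² = √(88.5) / (4.158)²
       = 9.407 / 17.29 = 0.5441.

0.544 R_☉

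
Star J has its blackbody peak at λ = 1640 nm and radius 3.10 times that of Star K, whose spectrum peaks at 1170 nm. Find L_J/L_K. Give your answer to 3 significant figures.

2.49

Wien's law gives T ∝ 1/λ_max, so T_J/T_K = λ_K/λ_J = 1170/1640 = 0.7134.
Then L ∝ R²T⁴ gives L_J/L_K = (3.10)² × (0.7134)⁴ = 9.610 × 0.2590 = 2.489.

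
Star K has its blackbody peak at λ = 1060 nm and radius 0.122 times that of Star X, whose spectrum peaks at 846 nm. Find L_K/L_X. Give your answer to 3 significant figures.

Wien's law gives T ∝ 1/λ_max, so T_K/T_X = λ_X/λ_K = 846/1060 = 0.7981.
Then L ∝ R²T⁴ gives L_K/L_X = (0.122)² × (0.7981)⁴ = 0.01488 × 0.4057 = 0.006039.

0.00604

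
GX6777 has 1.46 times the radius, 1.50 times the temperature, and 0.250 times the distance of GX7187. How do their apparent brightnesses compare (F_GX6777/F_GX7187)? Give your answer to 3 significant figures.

173

L_GX6777/L_GX7187 = (R_GX6777/R_GX7187)²(T_GX6777/T_GX7187)⁴ = (1.46)² × (1.50)⁴ = 10.79.
F_GX6777/F_GX7187 = (L_GX6777/L_GX7187)/(d_GX6777/d_GX7187)² = 10.79 / (0.250)² = 172.7.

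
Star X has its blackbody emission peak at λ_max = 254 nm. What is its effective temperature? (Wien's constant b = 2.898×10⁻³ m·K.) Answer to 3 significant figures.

1.14×10^4 K

T = b/λ_max = 2.898×10⁻³ / (254×10⁻⁹) = 1.141×10^4 K.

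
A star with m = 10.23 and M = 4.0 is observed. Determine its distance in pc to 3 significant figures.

m − M = 5 log₁₀(d/10 pc)
10.23 − (4.0) = 6.23 = 5 log₁₀(d/10)
d = 10 × 10^(6.23/5) = 10 × 10^1.246 = 176.2 pc.

176 pc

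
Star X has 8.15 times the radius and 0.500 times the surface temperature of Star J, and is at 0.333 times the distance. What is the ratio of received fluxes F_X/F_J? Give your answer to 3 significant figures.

37.4

L_X/L_J = (R_X/R_J)²(T_X/T_J)⁴ = (8.15)² × (0.500)⁴ = 4.151.
F_X/F_J = (L_X/L_J)/(d_X/d_J)² = 4.151 / (0.333)² = 37.44.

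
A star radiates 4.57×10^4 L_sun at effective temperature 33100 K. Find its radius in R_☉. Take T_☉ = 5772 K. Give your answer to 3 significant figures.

6.50 R_☉

R/R_☉ = √(L/L_☉) / (T/T_☉)² = √(4.57×10^4) / (5.735)²
       = 213.8 / 32.89 = 6.501.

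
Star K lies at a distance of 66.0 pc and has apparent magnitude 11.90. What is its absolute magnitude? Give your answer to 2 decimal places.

7.80

M = m − 5 log₁₀(d/10 pc) = 11.90 − 5 log₁₀(66.0/10)
  = 11.90 − 5 × 0.820 = 11.90 − 4.10 = 7.80.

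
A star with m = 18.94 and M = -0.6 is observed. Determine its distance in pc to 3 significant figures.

8.09×10^4 pc

m − M = 5 log₁₀(d/10 pc)
18.94 − (-0.6) = 19.54 = 5 log₁₀(d/10)
d = 10 × 10^(19.54/5) = 10 × 10^3.908 = 8.091×10^4 pc.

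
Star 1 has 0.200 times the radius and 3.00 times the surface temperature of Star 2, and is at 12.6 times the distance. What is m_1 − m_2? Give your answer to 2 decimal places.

L_1/L_2 = (0.200)²(3.00)⁴ = 3.240.
F_1/F_2 = (L_1/L_2)/(d_1/d_2)² = 3.240/158.8 = 0.02041.
m_1 − m_2 = −2.5 log₁₀(0.02041) = 4.23.

4.23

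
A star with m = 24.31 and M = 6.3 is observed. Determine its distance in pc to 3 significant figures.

4.00×10^4 pc

m − M = 5 log₁₀(d/10 pc)
24.31 − (6.3) = 18.01 = 5 log₁₀(d/10)
d = 10 × 10^(18.01/5) = 10 × 10^3.602 = 3.999×10^4 pc.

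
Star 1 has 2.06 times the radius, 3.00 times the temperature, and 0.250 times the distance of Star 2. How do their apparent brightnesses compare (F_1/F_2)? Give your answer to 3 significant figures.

5.50×10^3

L_1/L_2 = (R_1/R_2)²(T_1/T_2)⁴ = (2.06)² × (3.00)⁴ = 343.7.
F_1/F_2 = (L_1/L_2)/(d_1/d_2)² = 343.7 / (0.250)² = 5500.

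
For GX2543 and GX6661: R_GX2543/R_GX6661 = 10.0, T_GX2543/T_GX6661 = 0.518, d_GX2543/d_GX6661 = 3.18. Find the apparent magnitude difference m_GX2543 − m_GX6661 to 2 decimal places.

L_GX2543/L_GX6661 = (10.0)²(0.518)⁴ = 7.200.
F_GX2543/F_GX6661 = (L_GX2543/L_GX6661)/(d_GX2543/d_GX6661)² = 7.200/10.11 = 0.7120.
m_GX2543 − m_GX6661 = −2.5 log₁₀(0.7120) = 0.37.

0.37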